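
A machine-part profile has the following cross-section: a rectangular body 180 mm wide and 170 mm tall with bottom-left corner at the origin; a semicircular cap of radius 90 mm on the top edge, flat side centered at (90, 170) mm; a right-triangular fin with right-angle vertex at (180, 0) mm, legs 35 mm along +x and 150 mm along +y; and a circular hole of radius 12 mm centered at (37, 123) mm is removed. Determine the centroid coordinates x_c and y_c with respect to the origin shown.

x_c = 96.39 mm, y_c = 117.06 mm

rectangular body: A = 180 × 170 = 30600.00, centroid at (90.00, 85.00).
semicircular top: A = ½π·90² = 12723.45, centroid at (90.00, 208.20).
triangular fin: A = ½·35·150 = 2625.00, centroid at (191.67, 50.00).
hole: A = −π·12² = -452.39, centroid at (37.00, 123.00).
ΣA = 45496.06 mm²
ΣAx_c = (30600.00)(90.00) + (12723.45)(90.00) + (2625.00)(191.67) + (-452.39)(37.00) = 4385497.12 mm³
ΣAy_c = (30600.00)(85.00) + (12723.45)(208.20) + (2625.00)(50.00) + (-452.39)(123.00) = 5325592.65 mm³
x_c = 4385497.12 / 45496.06 = 96.39 mm
y_c = 5325592.65 / 45496.06 = 117.06 mm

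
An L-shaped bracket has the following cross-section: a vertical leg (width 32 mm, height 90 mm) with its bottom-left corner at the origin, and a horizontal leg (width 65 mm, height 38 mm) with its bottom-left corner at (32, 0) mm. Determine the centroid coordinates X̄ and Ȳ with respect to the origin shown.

X̄ = 38.39 mm, Ȳ = 33.00 mm

vertical leg: A = 32 × 90 = 2880.00, centroid at (16.00, 45.00).
horizontal leg: A = 65 × 38 = 2470.00, centroid at (64.50, 19.00).
ΣA = 5350.00 mm², ΣAX̄ = 205395.00 mm³, ΣAȲ = 176530.00 mm³.
X̄ = 205395.00/5350.00 = 38.39 mm; Ȳ = 176530.00/5350.00 = 33.00 mm.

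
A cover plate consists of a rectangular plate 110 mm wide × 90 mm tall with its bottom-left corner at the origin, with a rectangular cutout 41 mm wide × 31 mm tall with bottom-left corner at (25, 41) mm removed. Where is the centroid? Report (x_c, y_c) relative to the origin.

plate: A = 110 × 90 = 9900.00, centroid at (55.00, 45.00).
hole: A = −(41 × 31) = -1271.00, centroid at (45.50, 56.50).
ΣA = 8629.00 mm²
ΣAx_c = (9900.00)(55.00) + (-1271.00)(45.50) = 486669.50 mm³
ΣAy_c = (9900.00)(45.00) + (-1271.00)(56.50) = 373688.50 mm³
x_c = 486669.50 / 8629.00 = 56.40 mm
y_c = 373688.50 / 8629.00 = 43.31 mm

x_c = 56.40 mm, y_c = 43.31 mm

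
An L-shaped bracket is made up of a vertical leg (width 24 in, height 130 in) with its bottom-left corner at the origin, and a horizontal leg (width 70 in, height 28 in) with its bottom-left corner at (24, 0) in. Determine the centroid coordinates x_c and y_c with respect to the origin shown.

Part | A | x̄ᵢ | ȳᵢ | A·x̄ᵢ | A·ȳᵢ
vertical leg | 3120.00 | 12.00 | 65.00 | 37440.00 | 202800.00
horizontal leg | 1960.00 | 59.00 | 14.00 | 115640.00 | 27440.00
Σ | 5080.00 |  |  | 153080.00 | 230240.00
x_c = 153080.00 / 5080.00 = 30.13 in
y_c = 230240.00 / 5080.00 = 45.32 in

x_c = 30.13 in, y_c = 45.32 in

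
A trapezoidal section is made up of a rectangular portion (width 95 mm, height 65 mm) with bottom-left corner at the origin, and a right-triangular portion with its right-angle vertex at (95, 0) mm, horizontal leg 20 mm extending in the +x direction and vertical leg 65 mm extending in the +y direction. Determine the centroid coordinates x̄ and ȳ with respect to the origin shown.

rectangular portion: A = 95 × 65 = 6175.00, centroid at (47.50, 32.50).
triangular portion: A = ½·20·65 = 650.00, centroid at (101.67, 21.67).
ΣA = 6825.00 mm²
ΣAx̄ = (6175.00)(47.50) + (650.00)(101.67) = 359395.83 mm³
ΣAȳ = (6175.00)(32.50) + (650.00)(21.67) = 214770.83 mm³
x̄ = 359395.83 / 6825.00 = 52.66 mm
ȳ = 214770.83 / 6825.00 = 31.47 mm

x̄ = 52.66 mm, ȳ = 31.47 mm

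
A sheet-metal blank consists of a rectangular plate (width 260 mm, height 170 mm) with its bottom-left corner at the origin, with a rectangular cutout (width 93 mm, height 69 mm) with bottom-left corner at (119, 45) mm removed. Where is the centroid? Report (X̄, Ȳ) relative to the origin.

plate: A = 260 × 170 = 44200.00, centroid at (130.00, 85.00).
hole: A = −(93 × 69) = -6417.00, centroid at (165.50, 79.50).
ΣA = 37783.00 mm², ΣAX̄ = 4683986.50 mm³, ΣAȲ = 3246848.50 mm³.
X̄ = 4683986.50/37783.00 = 123.97 mm; Ȳ = 3246848.50/37783.00 = 85.93 mm.

X̄ = 123.97 mm, Ȳ = 85.93 mm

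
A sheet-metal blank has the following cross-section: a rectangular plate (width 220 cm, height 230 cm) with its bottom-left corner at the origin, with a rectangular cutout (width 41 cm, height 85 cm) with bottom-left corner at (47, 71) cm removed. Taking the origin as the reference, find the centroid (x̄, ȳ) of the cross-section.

x̄ = 113.14 cm, ȳ = 115.11 cm

plate: A = 220 × 230 = 50600.00, centroid at (110.00, 115.00).
hole: A = −(41 × 85) = -3485.00, centroid at (67.50, 113.50).
ΣA = 47115.00 cm², ΣAx̄ = 5330762.50 cm³, ΣAȳ = 5423452.50 cm³.
x̄ = 5330762.50/47115.00 = 113.14 cm; ȳ = 5423452.50/47115.00 = 115.11 cm.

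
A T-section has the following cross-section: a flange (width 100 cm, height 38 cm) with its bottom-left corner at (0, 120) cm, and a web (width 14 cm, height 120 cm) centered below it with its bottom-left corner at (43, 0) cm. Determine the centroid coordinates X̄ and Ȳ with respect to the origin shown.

web: A = 14 × 120 = 1680.00, centroid at (50.00, 60.00).
flange: A = 100 × 38 = 3800.00, centroid at (50.00, 139.00).
ΣA = 5480.00 cm², ΣAX̄ = 274000.00 cm³, ΣAȲ = 629000.00 cm³.
X̄ = 274000.00/5480.00 = 50.00 cm; Ȳ = 629000.00/5480.00 = 114.78 cm.

X̄ = 50.00 cm, Ȳ = 114.78 cm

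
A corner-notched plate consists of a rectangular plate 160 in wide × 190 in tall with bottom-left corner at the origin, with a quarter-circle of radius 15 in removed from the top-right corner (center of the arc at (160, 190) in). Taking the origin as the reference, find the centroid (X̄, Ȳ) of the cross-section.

X̄ = 79.57 in, Ȳ = 94.48 in

plate: A = 160 × 190 = 30400.00, centroid at (80.00, 95.00).
removed quarter-circle: A = −¼π·15² = -176.71, centroid at (153.63, 183.63).
ΣA = 30223.29 in²
ΣAX̄ = (30400.00)(80.00) + (-176.71)(153.63) = 2404850.67 in³
ΣAȲ = (30400.00)(95.00) + (-176.71)(183.63) = 2855549.23 in³
X̄ = 2404850.67 / 30223.29 = 79.57 in
Ȳ = 2855549.23 / 30223.29 = 94.48 in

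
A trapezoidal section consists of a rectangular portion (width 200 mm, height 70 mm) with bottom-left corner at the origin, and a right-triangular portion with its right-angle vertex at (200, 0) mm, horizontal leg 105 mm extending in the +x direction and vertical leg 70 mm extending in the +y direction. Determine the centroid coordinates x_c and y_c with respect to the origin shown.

x_c = 128.07 mm, y_c = 32.57 mm

Part | A | x̄ᵢ | ȳᵢ | A·x̄ᵢ | A·ȳᵢ
rectangular portion | 14000.00 | 100.00 | 35.00 | 1400000.00 | 490000.00
triangular portion | 3675.00 | 235.00 | 23.33 | 863625.00 | 85750.00
Σ | 17675.00 |  |  | 2263625.00 | 575750.00
x_c = 2263625.00 / 17675.00 = 128.07 mm
y_c = 575750.00 / 17675.00 = 32.57 mm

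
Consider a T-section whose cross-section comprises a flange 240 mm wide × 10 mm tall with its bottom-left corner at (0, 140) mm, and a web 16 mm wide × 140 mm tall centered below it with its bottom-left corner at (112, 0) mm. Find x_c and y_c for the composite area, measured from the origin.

x_c = 120.00 mm, y_c = 108.79 mm

web: A = 16 × 140 = 2240.00, centroid at (120.00, 70.00).
flange: A = 240 × 10 = 2400.00, centroid at (120.00, 145.00).
ΣA = 4640.00 mm²
ΣAx_c = (2240.00)(120.00) + (2400.00)(120.00) = 556800.00 mm³
ΣAy_c = (2240.00)(70.00) + (2400.00)(145.00) = 504800.00 mm³
x_c = 556800.00 / 4640.00 = 120.00 mm
y_c = 504800.00 / 4640.00 = 108.79 mm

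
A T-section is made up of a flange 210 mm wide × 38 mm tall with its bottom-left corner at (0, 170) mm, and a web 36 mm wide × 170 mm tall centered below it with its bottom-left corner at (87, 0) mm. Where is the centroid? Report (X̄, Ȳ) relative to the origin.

web: A = 36 × 170 = 6120.00, centroid at (105.00, 85.00).
flange: A = 210 × 38 = 7980.00, centroid at (105.00, 189.00).
ΣA = 14100.00 mm², ΣAX̄ = 1480500.00 mm³, ΣAȲ = 2028420.00 mm³.
X̄ = 1480500.00/14100.00 = 105.00 mm; Ȳ = 2028420.00/14100.00 = 143.86 mm.

X̄ = 105.00 mm, Ȳ = 143.86 mm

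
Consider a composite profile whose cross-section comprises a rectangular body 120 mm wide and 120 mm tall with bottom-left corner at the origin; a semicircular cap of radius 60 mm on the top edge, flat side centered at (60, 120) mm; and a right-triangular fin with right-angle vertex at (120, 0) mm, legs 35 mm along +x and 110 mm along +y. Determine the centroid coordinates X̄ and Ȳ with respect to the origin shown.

rectangular body: A = 120 × 120 = 14400.00, centroid at (60.00, 60.00).
semicircular top: A = ½π·60² = 5654.87, centroid at (60.00, 145.46).
triangular fin: A = ½·35·110 = 1925.00, centroid at (131.67, 36.67).
ΣA = 21979.87 mm²
ΣAX̄ = (14400.00)(60.00) + (5654.87)(60.00) + (1925.00)(131.67) = 1456750.34 mm³
ΣAȲ = (14400.00)(60.00) + (5654.87)(145.46) + (1925.00)(36.67) = 1757167.35 mm³
X̄ = 1456750.34 / 21979.87 = 66.28 mm
Ȳ = 1757167.35 / 21979.87 = 79.94 mm

X̄ = 66.28 mm, Ȳ = 79.94 mm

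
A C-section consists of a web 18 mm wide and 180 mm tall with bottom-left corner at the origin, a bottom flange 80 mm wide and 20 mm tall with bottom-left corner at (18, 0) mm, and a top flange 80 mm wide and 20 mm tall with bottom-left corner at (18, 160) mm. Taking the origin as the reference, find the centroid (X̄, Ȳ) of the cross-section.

X̄ = 33.35 mm, Ȳ = 90.00 mm

web: A = 18 × 180 = 3240.00, centroid at (9.00, 90.00).
bottom flange: A = 80 × 20 = 1600.00, centroid at (58.00, 10.00).
top flange: A = 80 × 20 = 1600.00, centroid at (58.00, 170.00).
ΣA = 6440.00 mm²
ΣAX̄ = (3240.00)(9.00) + (1600.00)(58.00) + (1600.00)(58.00) = 214760.00 mm³
ΣAȲ = (3240.00)(90.00) + (1600.00)(10.00) + (1600.00)(170.00) = 579600.00 mm³
X̄ = 214760.00 / 6440.00 = 33.35 mm
Ȳ = 579600.00 / 6440.00 = 90.00 mm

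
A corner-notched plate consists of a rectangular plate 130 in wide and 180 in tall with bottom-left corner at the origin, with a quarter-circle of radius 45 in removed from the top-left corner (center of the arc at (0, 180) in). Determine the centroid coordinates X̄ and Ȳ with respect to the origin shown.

X̄ = 68.35 in, Ȳ = 84.83 in

Part | A | x̄ᵢ | ȳᵢ | A·x̄ᵢ | A·ȳᵢ
plate | 23400.00 | 65.00 | 90.00 | 1521000.00 | 2106000.00
removed quarter-circle | -1590.43 | 19.10 | 160.90 | -30375.00 | -255902.63
Σ | 21809.57 |  |  | 1490625.00 | 1850097.37
X̄ = 1490625.00 / 21809.57 = 68.35 in
Ȳ = 1850097.37 / 21809.57 = 84.83 in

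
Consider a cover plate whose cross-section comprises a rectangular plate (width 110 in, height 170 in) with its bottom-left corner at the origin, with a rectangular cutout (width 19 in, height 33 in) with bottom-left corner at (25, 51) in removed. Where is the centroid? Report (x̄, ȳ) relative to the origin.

plate: A = 110 × 170 = 18700.00, centroid at (55.00, 85.00).
hole: A = −(19 × 33) = -627.00, centroid at (34.50, 67.50).
ΣA = 18073.00 in², ΣAx̄ = 1006868.50 in³, ΣAȳ = 1547177.50 in³.
x̄ = 1006868.50/18073.00 = 55.71 in; ȳ = 1547177.50/18073.00 = 85.61 in.

x̄ = 55.71 in, ȳ = 85.61 in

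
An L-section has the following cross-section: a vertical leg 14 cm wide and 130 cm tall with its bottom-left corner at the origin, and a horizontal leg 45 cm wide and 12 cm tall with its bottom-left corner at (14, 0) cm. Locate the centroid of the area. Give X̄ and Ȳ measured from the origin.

vertical leg: A = 14 × 130 = 1820.00, centroid at (7.00, 65.00).
horizontal leg: A = 45 × 12 = 540.00, centroid at (36.50, 6.00).
ΣA = 2360.00 cm², ΣAX̄ = 32450.00 cm³, ΣAȲ = 121540.00 cm³.
X̄ = 32450.00/2360.00 = 13.75 cm; Ȳ = 121540.00/2360.00 = 51.50 cm.

X̄ = 13.75 cm, Ȳ = 51.50 cm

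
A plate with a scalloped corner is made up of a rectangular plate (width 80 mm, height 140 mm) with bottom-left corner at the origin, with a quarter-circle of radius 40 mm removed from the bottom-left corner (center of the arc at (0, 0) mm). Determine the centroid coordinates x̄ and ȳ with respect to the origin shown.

x̄ = 42.91 mm, ȳ = 76.70 mm

plate: A = 80 × 140 = 11200.00, centroid at (40.00, 70.00).
removed quarter-circle: A = −¼π·40² = -1256.64, centroid at (16.98, 16.98).
ΣA = 9943.36 mm², ΣAx̄ = 426666.67 mm³, ΣAȳ = 762666.67 mm³.
x̄ = 426666.67/9943.36 = 42.91 mm; ȳ = 762666.67/9943.36 = 76.70 mm.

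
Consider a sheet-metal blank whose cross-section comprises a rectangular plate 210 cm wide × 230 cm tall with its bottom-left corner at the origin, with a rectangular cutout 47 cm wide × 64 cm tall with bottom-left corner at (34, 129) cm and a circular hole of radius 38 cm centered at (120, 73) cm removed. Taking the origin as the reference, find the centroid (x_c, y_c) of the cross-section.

plate: A = 210 × 230 = 48300.00, centroid at (105.00, 115.00).
hole 1: A = −(47 × 64) = -3008.00, centroid at (57.50, 161.00).
hole 2: A = −π·38² = -4536.46, centroid at (120.00, 73.00).
ΣA = 40755.54 cm²
ΣAx_c = (48300.00)(105.00) + (-3008.00)(57.50) + (-4536.46)(120.00) = 4354164.82 cm³
ΣAy_c = (48300.00)(115.00) + (-3008.00)(161.00) + (-4536.46)(73.00) = 4739050.44 cm³
x_c = 4354164.82 / 40755.54 = 106.84 cm
y_c = 4739050.44 / 40755.54 = 116.28 cm

x_c = 106.84 cm, y_c = 116.28 cm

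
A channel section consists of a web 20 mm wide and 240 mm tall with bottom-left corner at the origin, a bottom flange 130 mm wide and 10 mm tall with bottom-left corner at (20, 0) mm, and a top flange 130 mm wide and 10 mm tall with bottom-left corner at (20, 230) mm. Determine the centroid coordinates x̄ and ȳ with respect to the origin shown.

web: A = 20 × 240 = 4800.00, centroid at (10.00, 120.00).
bottom flange: A = 130 × 10 = 1300.00, centroid at (85.00, 5.00).
top flange: A = 130 × 10 = 1300.00, centroid at (85.00, 235.00).
ΣA = 7400.00 mm², ΣAx̄ = 269000.00 mm³, ΣAȳ = 888000.00 mm³.
x̄ = 269000.00/7400.00 = 36.35 mm; ȳ = 888000.00/7400.00 = 120.00 mm.

x̄ = 36.35 mm, ȳ = 120.00 mm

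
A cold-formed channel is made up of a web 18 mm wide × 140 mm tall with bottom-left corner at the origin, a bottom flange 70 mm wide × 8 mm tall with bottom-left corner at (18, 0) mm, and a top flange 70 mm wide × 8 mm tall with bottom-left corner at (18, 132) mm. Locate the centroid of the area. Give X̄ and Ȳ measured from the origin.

Part | A | x̄ᵢ | ȳᵢ | A·x̄ᵢ | A·ȳᵢ
web | 2520.00 | 9.00 | 70.00 | 22680.00 | 176400.00
bottom flange | 560.00 | 53.00 | 4.00 | 29680.00 | 2240.00
top flange | 560.00 | 53.00 | 136.00 | 29680.00 | 76160.00
Σ | 3640.00 |  |  | 82040.00 | 254800.00
X̄ = 82040.00 / 3640.00 = 22.54 mm
Ȳ = 254800.00 / 3640.00 = 70.00 mm

X̄ = 22.54 mm, Ȳ = 70.00 mm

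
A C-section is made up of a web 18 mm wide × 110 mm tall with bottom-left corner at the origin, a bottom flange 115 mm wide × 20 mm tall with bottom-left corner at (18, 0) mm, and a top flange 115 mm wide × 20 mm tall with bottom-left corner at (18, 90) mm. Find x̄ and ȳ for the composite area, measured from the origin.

x̄ = 55.49 mm, ȳ = 55.00 mm

web: A = 18 × 110 = 1980.00, centroid at (9.00, 55.00).
bottom flange: A = 115 × 20 = 2300.00, centroid at (75.50, 10.00).
top flange: A = 115 × 20 = 2300.00, centroid at (75.50, 100.00).
ΣA = 6580.00 mm², ΣAx̄ = 365120.00 mm³, ΣAȳ = 361900.00 mm³.
x̄ = 365120.00/6580.00 = 55.49 mm; ȳ = 361900.00/6580.00 = 55.00 mm.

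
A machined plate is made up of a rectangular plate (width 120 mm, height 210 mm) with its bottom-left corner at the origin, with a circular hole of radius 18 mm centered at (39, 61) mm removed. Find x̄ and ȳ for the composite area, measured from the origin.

x̄ = 60.88 mm, ȳ = 106.85 mm

Part | A | x̄ᵢ | ȳᵢ | A·x̄ᵢ | A·ȳᵢ
plate | 25200.00 | 60.00 | 105.00 | 1512000.00 | 2646000.00
hole | -1017.88 | 39.00 | 61.00 | -39697.16 | -62090.44
Σ | 24182.12 |  |  | 1472302.84 | 2583909.56
x̄ = 1472302.84 / 24182.12 = 60.88 mm
ȳ = 2583909.56 / 24182.12 = 106.85 mm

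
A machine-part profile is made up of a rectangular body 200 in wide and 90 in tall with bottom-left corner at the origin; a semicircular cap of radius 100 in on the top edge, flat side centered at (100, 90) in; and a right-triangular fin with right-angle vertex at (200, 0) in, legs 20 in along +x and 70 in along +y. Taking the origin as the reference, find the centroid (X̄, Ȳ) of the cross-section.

X̄ = 102.17 in, Ȳ = 84.48 in

Part | A | x̄ᵢ | ȳᵢ | A·x̄ᵢ | A·ȳᵢ
rectangular body | 18000.00 | 100.00 | 45.00 | 1800000.00 | 810000.00
semicircular top | 15707.96 | 100.00 | 132.44 | 1570796.33 | 2080383.36
triangular fin | 700.00 | 206.67 | 23.33 | 144666.67 | 16333.33
Σ | 34407.96 |  |  | 3515462.99 | 2906716.69
X̄ = 3515462.99 / 34407.96 = 102.17 in
Ȳ = 2906716.69 / 34407.96 = 84.48 in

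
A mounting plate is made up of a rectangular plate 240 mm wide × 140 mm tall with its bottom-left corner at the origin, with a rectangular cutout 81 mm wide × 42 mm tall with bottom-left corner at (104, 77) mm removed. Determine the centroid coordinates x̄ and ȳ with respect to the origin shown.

Part | A | x̄ᵢ | ȳᵢ | A·x̄ᵢ | A·ȳᵢ
plate | 33600.00 | 120.00 | 70.00 | 4032000.00 | 2352000.00
hole | -3402.00 | 144.50 | 98.00 | -491589.00 | -333396.00
Σ | 30198.00 |  |  | 3540411.00 | 2018604.00
x̄ = 3540411.00 / 30198.00 = 117.24 mm
ȳ = 2018604.00 / 30198.00 = 66.85 mm

x̄ = 117.24 mm, ȳ = 66.85 mm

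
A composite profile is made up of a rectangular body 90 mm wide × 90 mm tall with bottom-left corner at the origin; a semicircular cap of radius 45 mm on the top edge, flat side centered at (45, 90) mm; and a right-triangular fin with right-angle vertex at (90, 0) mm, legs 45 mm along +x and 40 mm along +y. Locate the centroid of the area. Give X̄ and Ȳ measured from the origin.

rectangular body: A = 90 × 90 = 8100.00, centroid at (45.00, 45.00).
semicircular top: A = ½π·45² = 3180.86, centroid at (45.00, 109.10).
triangular fin: A = ½·45·40 = 900.00, centroid at (105.00, 13.33).
ΣA = 12180.86 mm², ΣAX̄ = 602138.82 mm³, ΣAȲ = 723527.63 mm³.
X̄ = 602138.82/12180.86 = 49.43 mm; Ȳ = 723527.63/12180.86 = 59.40 mm.

X̄ = 49.43 mm, Ȳ = 59.40 mm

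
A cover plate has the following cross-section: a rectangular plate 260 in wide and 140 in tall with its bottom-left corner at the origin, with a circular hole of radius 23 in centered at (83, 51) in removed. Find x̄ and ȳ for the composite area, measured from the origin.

Part | A | x̄ᵢ | ȳᵢ | A·x̄ᵢ | A·ȳᵢ
plate | 36400.00 | 130.00 | 70.00 | 4732000.00 | 2548000.00
hole | -1661.90 | 83.00 | 51.00 | -137937.91 | -84757.03
Σ | 34738.10 |  |  | 4594062.09 | 2463242.97
x̄ = 4594062.09 / 34738.10 = 132.25 in
ȳ = 2463242.97 / 34738.10 = 70.91 in

x̄ = 132.25 in, ȳ = 70.91 in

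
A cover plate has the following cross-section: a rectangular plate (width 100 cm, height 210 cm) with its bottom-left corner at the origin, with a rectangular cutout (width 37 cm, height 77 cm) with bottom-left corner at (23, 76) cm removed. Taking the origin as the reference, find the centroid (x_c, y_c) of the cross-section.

plate: A = 100 × 210 = 21000.00, centroid at (50.00, 105.00).
hole: A = −(37 × 77) = -2849.00, centroid at (41.50, 114.50).
ΣA = 18151.00 cm²
ΣAx_c = (21000.00)(50.00) + (-2849.00)(41.50) = 931766.50 cm³
ΣAy_c = (21000.00)(105.00) + (-2849.00)(114.50) = 1878789.50 cm³
x_c = 931766.50 / 18151.00 = 51.33 cm
y_c = 1878789.50 / 18151.00 = 103.51 cm

x_c = 51.33 cm, y_c = 103.51 cm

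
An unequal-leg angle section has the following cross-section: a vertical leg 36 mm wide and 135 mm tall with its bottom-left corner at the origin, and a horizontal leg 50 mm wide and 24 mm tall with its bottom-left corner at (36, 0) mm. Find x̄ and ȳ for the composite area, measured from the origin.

Part | A | x̄ᵢ | ȳᵢ | A·x̄ᵢ | A·ȳᵢ
vertical leg | 4860.00 | 18.00 | 67.50 | 87480.00 | 328050.00
horizontal leg | 1200.00 | 61.00 | 12.00 | 73200.00 | 14400.00
Σ | 6060.00 |  |  | 160680.00 | 342450.00
x̄ = 160680.00 / 6060.00 = 26.51 mm
ȳ = 342450.00 / 6060.00 = 56.51 mm

x̄ = 26.51 mm, ȳ = 56.51 mm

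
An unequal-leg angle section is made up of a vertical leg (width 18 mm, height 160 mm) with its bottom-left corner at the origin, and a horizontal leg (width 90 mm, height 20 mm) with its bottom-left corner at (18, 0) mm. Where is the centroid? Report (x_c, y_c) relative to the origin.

vertical leg: A = 18 × 160 = 2880.00, centroid at (9.00, 80.00).
horizontal leg: A = 90 × 20 = 1800.00, centroid at (63.00, 10.00).
ΣA = 4680.00 mm², ΣAx_c = 139320.00 mm³, ΣAy_c = 248400.00 mm³.
x_c = 139320.00/4680.00 = 29.77 mm; y_c = 248400.00/4680.00 = 53.08 mm.

x_c = 29.77 mm, y_c = 53.08 mm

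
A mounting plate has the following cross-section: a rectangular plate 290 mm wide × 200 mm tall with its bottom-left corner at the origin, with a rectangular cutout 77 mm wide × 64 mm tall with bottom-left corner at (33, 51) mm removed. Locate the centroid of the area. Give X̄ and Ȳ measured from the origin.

X̄ = 151.82 mm, Ȳ = 101.58 mm

Part | A | x̄ᵢ | ȳᵢ | A·x̄ᵢ | A·ȳᵢ
plate | 58000.00 | 145.00 | 100.00 | 8410000.00 | 5800000.00
hole | -4928.00 | 71.50 | 83.00 | -352352.00 | -409024.00
Σ | 53072.00 |  |  | 8057648.00 | 5390976.00
X̄ = 8057648.00 / 53072.00 = 151.82 mm
Ȳ = 5390976.00 / 53072.00 = 101.58 mm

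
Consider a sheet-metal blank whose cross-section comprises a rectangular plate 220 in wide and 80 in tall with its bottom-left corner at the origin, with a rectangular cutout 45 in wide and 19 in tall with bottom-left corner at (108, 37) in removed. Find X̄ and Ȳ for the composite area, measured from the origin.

X̄ = 108.95 in, Ȳ = 39.67 in

Part | A | x̄ᵢ | ȳᵢ | A·x̄ᵢ | A·ȳᵢ
plate | 17600.00 | 110.00 | 40.00 | 1936000.00 | 704000.00
hole | -855.00 | 130.50 | 46.50 | -111577.50 | -39757.50
Σ | 16745.00 |  |  | 1824422.50 | 664242.50
X̄ = 1824422.50 / 16745.00 = 108.95 in
Ȳ = 664242.50 / 16745.00 = 39.67 in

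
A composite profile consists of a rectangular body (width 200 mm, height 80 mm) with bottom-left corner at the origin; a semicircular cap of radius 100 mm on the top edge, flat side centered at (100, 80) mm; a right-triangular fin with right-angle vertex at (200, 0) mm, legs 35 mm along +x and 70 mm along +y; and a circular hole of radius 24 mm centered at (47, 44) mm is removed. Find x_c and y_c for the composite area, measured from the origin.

rectangular body: A = 200 × 80 = 16000.00, centroid at (100.00, 40.00).
semicircular top: A = ½π·100² = 15707.96, centroid at (100.00, 122.44).
triangular fin: A = ½·35·70 = 1225.00, centroid at (211.67, 23.33).
hole: A = −π·24² = -1809.56, centroid at (47.00, 44.00).
ΣA = 31123.41 mm², ΣAx_c = 3345038.80 mm³, ΣAy_c = 2512266.54 mm³.
x_c = 3345038.80/31123.41 = 107.48 mm; y_c = 2512266.54/31123.41 = 80.72 mm.

x_c = 107.48 mm, y_c = 80.72 mm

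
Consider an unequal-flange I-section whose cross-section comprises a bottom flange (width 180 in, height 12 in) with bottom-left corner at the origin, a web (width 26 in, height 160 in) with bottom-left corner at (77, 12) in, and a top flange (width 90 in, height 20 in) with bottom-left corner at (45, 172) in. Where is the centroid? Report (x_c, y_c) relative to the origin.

Part | A | x̄ᵢ | ȳᵢ | A·x̄ᵢ | A·ȳᵢ
bottom flange | 2160.00 | 90.00 | 6.00 | 194400.00 | 12960.00
web | 4160.00 | 90.00 | 92.00 | 374400.00 | 382720.00
top flange | 1800.00 | 90.00 | 182.00 | 162000.00 | 327600.00
Σ | 8120.00 |  |  | 730800.00 | 723280.00
x_c = 730800.00 / 8120.00 = 90.00 in
y_c = 723280.00 / 8120.00 = 89.07 in

x_c = 90.00 in, y_c = 89.07 in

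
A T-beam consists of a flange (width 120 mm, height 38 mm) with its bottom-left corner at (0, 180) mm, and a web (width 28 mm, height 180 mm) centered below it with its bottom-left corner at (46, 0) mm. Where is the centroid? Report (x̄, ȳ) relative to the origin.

x̄ = 60.00 mm, ȳ = 141.78 mm

web: A = 28 × 180 = 5040.00, centroid at (60.00, 90.00).
flange: A = 120 × 38 = 4560.00, centroid at (60.00, 199.00).
ΣA = 9600.00 mm², ΣAx̄ = 576000.00 mm³, ΣAȳ = 1361040.00 mm³.
x̄ = 576000.00/9600.00 = 60.00 mm; ȳ = 1361040.00/9600.00 = 141.78 mm.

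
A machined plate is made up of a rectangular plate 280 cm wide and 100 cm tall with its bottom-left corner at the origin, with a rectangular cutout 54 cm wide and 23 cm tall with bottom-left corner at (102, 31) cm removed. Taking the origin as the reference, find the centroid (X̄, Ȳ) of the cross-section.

plate: A = 280 × 100 = 28000.00, centroid at (140.00, 50.00).
hole: A = −(54 × 23) = -1242.00, centroid at (129.00, 42.50).
ΣA = 26758.00 cm²
ΣAX̄ = (28000.00)(140.00) + (-1242.00)(129.00) = 3759782.00 cm³
ΣAȲ = (28000.00)(50.00) + (-1242.00)(42.50) = 1347215.00 cm³
X̄ = 3759782.00 / 26758.00 = 140.51 cm
Ȳ = 1347215.00 / 26758.00 = 50.35 cm

X̄ = 140.51 cm, Ȳ = 50.35 cm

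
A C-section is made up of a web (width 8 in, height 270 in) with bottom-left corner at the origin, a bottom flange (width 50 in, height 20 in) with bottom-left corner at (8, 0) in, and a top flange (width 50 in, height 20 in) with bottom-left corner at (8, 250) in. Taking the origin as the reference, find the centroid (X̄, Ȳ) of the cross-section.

web: A = 8 × 270 = 2160.00, centroid at (4.00, 135.00).
bottom flange: A = 50 × 20 = 1000.00, centroid at (33.00, 10.00).
top flange: A = 50 × 20 = 1000.00, centroid at (33.00, 260.00).
ΣA = 4160.00 in², ΣAX̄ = 74640.00 in³, ΣAȲ = 561600.00 in³.
X̄ = 74640.00/4160.00 = 17.94 in; Ȳ = 561600.00/4160.00 = 135.00 in.

X̄ = 17.94 in, Ȳ = 135.00 in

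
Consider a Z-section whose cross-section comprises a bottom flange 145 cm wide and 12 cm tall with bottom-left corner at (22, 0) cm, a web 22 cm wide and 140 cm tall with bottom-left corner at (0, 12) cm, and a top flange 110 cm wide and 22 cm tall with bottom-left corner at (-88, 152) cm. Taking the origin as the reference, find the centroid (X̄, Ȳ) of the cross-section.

bottom flange: A = 145 × 12 = 1740.00, centroid at (94.50, 6.00).
web: A = 22 × 140 = 3080.00, centroid at (11.00, 82.00).
top flange: A = 110 × 22 = 2420.00, centroid at (-33.00, 163.00).
ΣA = 7240.00 cm²
ΣAX̄ = (1740.00)(94.50) + (3080.00)(11.00) + (2420.00)(-33.00) = 118450.00 cm³
ΣAȲ = (1740.00)(6.00) + (3080.00)(82.00) + (2420.00)(163.00) = 657460.00 cm³
X̄ = 118450.00 / 7240.00 = 16.36 cm
Ȳ = 657460.00 / 7240.00 = 90.81 cm

X̄ = 16.36 cm, Ȳ = 90.81 cm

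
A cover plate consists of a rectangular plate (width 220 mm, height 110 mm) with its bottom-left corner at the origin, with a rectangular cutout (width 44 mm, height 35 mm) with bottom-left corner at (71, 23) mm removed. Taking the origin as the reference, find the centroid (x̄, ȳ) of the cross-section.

x̄ = 111.16 mm, ȳ = 55.99 mm

Part | A | x̄ᵢ | ȳᵢ | A·x̄ᵢ | A·ȳᵢ
plate | 24200.00 | 110.00 | 55.00 | 2662000.00 | 1331000.00
hole | -1540.00 | 93.00 | 40.50 | -143220.00 | -62370.00
Σ | 22660.00 |  |  | 2518780.00 | 1268630.00
x̄ = 2518780.00 / 22660.00 = 111.16 mm
ȳ = 1268630.00 / 22660.00 = 55.99 mm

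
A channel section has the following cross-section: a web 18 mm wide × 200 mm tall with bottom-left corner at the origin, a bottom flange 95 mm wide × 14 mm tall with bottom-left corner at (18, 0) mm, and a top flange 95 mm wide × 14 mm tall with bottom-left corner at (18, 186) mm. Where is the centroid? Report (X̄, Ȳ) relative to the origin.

X̄ = 33.01 mm, Ȳ = 100.00 mm

Part | A | x̄ᵢ | ȳᵢ | A·x̄ᵢ | A·ȳᵢ
web | 3600.00 | 9.00 | 100.00 | 32400.00 | 360000.00
bottom flange | 1330.00 | 65.50 | 7.00 | 87115.00 | 9310.00
top flange | 1330.00 | 65.50 | 193.00 | 87115.00 | 256690.00
Σ | 6260.00 |  |  | 206630.00 | 626000.00
X̄ = 206630.00 / 6260.00 = 33.01 mm
Ȳ = 626000.00 / 6260.00 = 100.00 mm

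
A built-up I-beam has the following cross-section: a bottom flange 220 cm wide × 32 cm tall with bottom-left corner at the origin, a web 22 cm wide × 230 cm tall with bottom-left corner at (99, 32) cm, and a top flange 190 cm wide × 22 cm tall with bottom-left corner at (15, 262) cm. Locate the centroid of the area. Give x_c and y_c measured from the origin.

x_c = 110.00 cm, y_c = 122.70 cm

bottom flange: A = 220 × 32 = 7040.00, centroid at (110.00, 16.00).
web: A = 22 × 230 = 5060.00, centroid at (110.00, 147.00).
top flange: A = 190 × 22 = 4180.00, centroid at (110.00, 273.00).
ΣA = 16280.00 cm²
ΣAx_c = (7040.00)(110.00) + (5060.00)(110.00) + (4180.00)(110.00) = 1790800.00 cm³
ΣAy_c = (7040.00)(16.00) + (5060.00)(147.00) + (4180.00)(273.00) = 1997600.00 cm³
x_c = 1790800.00 / 16280.00 = 110.00 cm
y_c = 1997600.00 / 16280.00 = 122.70 cm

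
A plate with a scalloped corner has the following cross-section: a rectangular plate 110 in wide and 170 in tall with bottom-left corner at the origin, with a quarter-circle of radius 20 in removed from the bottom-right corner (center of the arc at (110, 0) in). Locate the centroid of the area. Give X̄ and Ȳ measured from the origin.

Part | A | x̄ᵢ | ȳᵢ | A·x̄ᵢ | A·ȳᵢ
plate | 18700.00 | 55.00 | 85.00 | 1028500.00 | 1589500.00
removed quarter-circle | -314.16 | 101.51 | 8.49 | -31890.85 | -2666.67
Σ | 18385.84 |  |  | 996609.15 | 1586833.33
X̄ = 996609.15 / 18385.84 = 54.21 in
Ȳ = 1586833.33 / 18385.84 = 86.31 in

X̄ = 54.21 in, Ȳ = 86.31 in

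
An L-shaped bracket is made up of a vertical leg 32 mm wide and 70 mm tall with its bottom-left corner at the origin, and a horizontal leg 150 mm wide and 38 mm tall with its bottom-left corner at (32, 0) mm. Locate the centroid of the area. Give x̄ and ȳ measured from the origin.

x̄ = 81.33 mm, ȳ = 23.51 mm

Part | A | x̄ᵢ | ȳᵢ | A·x̄ᵢ | A·ȳᵢ
vertical leg | 2240.00 | 16.00 | 35.00 | 35840.00 | 78400.00
horizontal leg | 5700.00 | 107.00 | 19.00 | 609900.00 | 108300.00
Σ | 7940.00 |  |  | 645740.00 | 186700.00
x̄ = 645740.00 / 7940.00 = 81.33 mm
ȳ = 186700.00 / 7940.00 = 23.51 mm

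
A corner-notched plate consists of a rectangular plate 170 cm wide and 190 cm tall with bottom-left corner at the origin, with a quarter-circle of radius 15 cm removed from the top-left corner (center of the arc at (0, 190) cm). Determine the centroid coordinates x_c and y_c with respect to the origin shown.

Part | A | x̄ᵢ | ȳᵢ | A·x̄ᵢ | A·ȳᵢ
plate | 32300.00 | 85.00 | 95.00 | 2745500.00 | 3068500.00
removed quarter-circle | -176.71 | 6.37 | 183.63 | -1125.00 | -32450.77
Σ | 32123.29 |  |  | 2744375.00 | 3036049.23
x_c = 2744375.00 / 32123.29 = 85.43 cm
y_c = 3036049.23 / 32123.29 = 94.51 cm

x_c = 85.43 cm, y_c = 94.51 cm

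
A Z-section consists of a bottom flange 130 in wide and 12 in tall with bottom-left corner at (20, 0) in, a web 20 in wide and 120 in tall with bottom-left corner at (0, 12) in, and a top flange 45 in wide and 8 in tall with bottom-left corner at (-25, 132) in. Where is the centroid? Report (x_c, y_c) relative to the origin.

Part | A | x̄ᵢ | ȳᵢ | A·x̄ᵢ | A·ȳᵢ
bottom flange | 1560.00 | 85.00 | 6.00 | 132600.00 | 9360.00
web | 2400.00 | 10.00 | 72.00 | 24000.00 | 172800.00
top flange | 360.00 | -2.50 | 136.00 | -900.00 | 48960.00
Σ | 4320.00 |  |  | 155700.00 | 231120.00
x_c = 155700.00 / 4320.00 = 36.04 in
y_c = 231120.00 / 4320.00 = 53.50 in

x_c = 36.04 in, y_c = 53.50 in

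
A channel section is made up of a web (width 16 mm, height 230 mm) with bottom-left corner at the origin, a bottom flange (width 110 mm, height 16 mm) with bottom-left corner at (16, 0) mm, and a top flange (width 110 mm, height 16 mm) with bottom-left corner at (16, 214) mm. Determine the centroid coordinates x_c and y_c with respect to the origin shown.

x_c = 38.80 mm, y_c = 115.00 mm

web: A = 16 × 230 = 3680.00, centroid at (8.00, 115.00).
bottom flange: A = 110 × 16 = 1760.00, centroid at (71.00, 8.00).
top flange: A = 110 × 16 = 1760.00, centroid at (71.00, 222.00).
ΣA = 7200.00 mm², ΣAx_c = 279360.00 mm³, ΣAy_c = 828000.00 mm³.
x_c = 279360.00/7200.00 = 38.80 mm; y_c = 828000.00/7200.00 = 115.00 mm.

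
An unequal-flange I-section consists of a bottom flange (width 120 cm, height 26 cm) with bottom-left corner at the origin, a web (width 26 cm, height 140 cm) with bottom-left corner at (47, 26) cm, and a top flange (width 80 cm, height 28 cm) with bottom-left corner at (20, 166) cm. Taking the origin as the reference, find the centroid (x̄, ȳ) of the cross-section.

Part | A | x̄ᵢ | ȳᵢ | A·x̄ᵢ | A·ȳᵢ
bottom flange | 3120.00 | 60.00 | 13.00 | 187200.00 | 40560.00
web | 3640.00 | 60.00 | 96.00 | 218400.00 | 349440.00
top flange | 2240.00 | 60.00 | 180.00 | 134400.00 | 403200.00
Σ | 9000.00 |  |  | 540000.00 | 793200.00
x̄ = 540000.00 / 9000.00 = 60.00 cm
ȳ = 793200.00 / 9000.00 = 88.13 cm

x̄ = 60.00 cm, ȳ = 88.13 cm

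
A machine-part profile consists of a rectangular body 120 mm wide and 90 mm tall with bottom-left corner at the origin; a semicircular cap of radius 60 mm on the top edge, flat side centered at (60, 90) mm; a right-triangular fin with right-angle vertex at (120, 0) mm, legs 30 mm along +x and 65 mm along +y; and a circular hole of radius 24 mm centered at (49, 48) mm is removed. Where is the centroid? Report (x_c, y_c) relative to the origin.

Part | A | x̄ᵢ | ȳᵢ | A·x̄ᵢ | A·ȳᵢ
rectangular body | 10800.00 | 60.00 | 45.00 | 648000.00 | 486000.00
semicircular top | 5654.87 | 60.00 | 115.46 | 339292.01 | 652938.01
triangular fin | 975.00 | 130.00 | 21.67 | 126750.00 | 21125.00
hole | -1809.56 | 49.00 | 48.00 | -88668.31 | -86858.75
Σ | 15620.31 |  |  | 1025373.70 | 1073204.26
x_c = 1025373.70 / 15620.31 = 65.64 mm
y_c = 1073204.26 / 15620.31 = 68.71 mm

x_c = 65.64 mm, y_c = 68.71 mm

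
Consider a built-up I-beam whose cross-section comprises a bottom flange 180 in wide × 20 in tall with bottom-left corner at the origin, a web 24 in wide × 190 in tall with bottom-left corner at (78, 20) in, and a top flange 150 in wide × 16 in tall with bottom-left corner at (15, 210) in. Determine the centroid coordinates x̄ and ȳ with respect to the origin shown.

x̄ = 90.00 in, ȳ = 102.61 in

Part | A | x̄ᵢ | ȳᵢ | A·x̄ᵢ | A·ȳᵢ
bottom flange | 3600.00 | 90.00 | 10.00 | 324000.00 | 36000.00
web | 4560.00 | 90.00 | 115.00 | 410400.00 | 524400.00
top flange | 2400.00 | 90.00 | 218.00 | 216000.00 | 523200.00
Σ | 10560.00 |  |  | 950400.00 | 1083600.00
x̄ = 950400.00 / 10560.00 = 90.00 in
ȳ = 1083600.00 / 10560.00 = 102.61 in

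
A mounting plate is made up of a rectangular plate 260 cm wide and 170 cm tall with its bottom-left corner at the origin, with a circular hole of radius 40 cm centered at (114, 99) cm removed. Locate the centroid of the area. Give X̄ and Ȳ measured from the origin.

Part | A | x̄ᵢ | ȳᵢ | A·x̄ᵢ | A·ȳᵢ
plate | 44200.00 | 130.00 | 85.00 | 5746000.00 | 3757000.00
hole | -5026.55 | 114.00 | 99.00 | -573026.50 | -497628.28
Σ | 39173.45 |  |  | 5172973.50 | 3259371.72
X̄ = 5172973.50 / 39173.45 = 132.05 cm
Ȳ = 3259371.72 / 39173.45 = 83.20 cm

X̄ = 132.05 cm, Ȳ = 83.20 cm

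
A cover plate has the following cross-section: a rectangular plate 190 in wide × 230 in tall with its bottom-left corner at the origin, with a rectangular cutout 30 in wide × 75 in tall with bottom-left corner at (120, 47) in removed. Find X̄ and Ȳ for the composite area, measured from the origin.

X̄ = 92.83 in, Ȳ = 116.66 in

plate: A = 190 × 230 = 43700.00, centroid at (95.00, 115.00).
hole: A = −(30 × 75) = -2250.00, centroid at (135.00, 84.50).
ΣA = 41450.00 in²
ΣAX̄ = (43700.00)(95.00) + (-2250.00)(135.00) = 3847750.00 in³
ΣAȲ = (43700.00)(115.00) + (-2250.00)(84.50) = 4835375.00 in³
X̄ = 3847750.00 / 41450.00 = 92.83 in
Ȳ = 4835375.00 / 41450.00 = 116.66 in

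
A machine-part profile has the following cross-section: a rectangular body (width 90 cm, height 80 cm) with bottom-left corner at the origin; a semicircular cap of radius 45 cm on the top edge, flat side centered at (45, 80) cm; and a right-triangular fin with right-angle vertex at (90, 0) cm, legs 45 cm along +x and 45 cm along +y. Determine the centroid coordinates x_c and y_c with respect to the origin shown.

x_c = 50.33 cm, y_c = 54.28 cm

rectangular body: A = 90 × 80 = 7200.00, centroid at (45.00, 40.00).
semicircular top: A = ½π·45² = 3180.86, centroid at (45.00, 99.10).
triangular fin: A = ½·45·45 = 1012.50, centroid at (105.00, 15.00).
ΣA = 11393.36 cm²
ΣAx_c = (7200.00)(45.00) + (3180.86)(45.00) + (1012.50)(105.00) = 573451.32 cm³
ΣAy_c = (7200.00)(40.00) + (3180.86)(99.10) + (1012.50)(15.00) = 618406.50 cm³
x_c = 573451.32 / 11393.36 = 50.33 cm
y_c = 618406.50 / 11393.36 = 54.28 cm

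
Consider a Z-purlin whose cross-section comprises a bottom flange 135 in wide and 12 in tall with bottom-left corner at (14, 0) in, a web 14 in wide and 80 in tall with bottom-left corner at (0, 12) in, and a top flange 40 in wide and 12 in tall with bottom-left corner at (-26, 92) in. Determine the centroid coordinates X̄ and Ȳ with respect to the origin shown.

X̄ = 42.54 in, Ȳ = 35.71 in

Part | A | x̄ᵢ | ȳᵢ | A·x̄ᵢ | A·ȳᵢ
bottom flange | 1620.00 | 81.50 | 6.00 | 132030.00 | 9720.00
web | 1120.00 | 7.00 | 52.00 | 7840.00 | 58240.00
top flange | 480.00 | -6.00 | 98.00 | -2880.00 | 47040.00
Σ | 3220.00 |  |  | 136990.00 | 115000.00
X̄ = 136990.00 / 3220.00 = 42.54 in
Ȳ = 115000.00 / 3220.00 = 35.71 in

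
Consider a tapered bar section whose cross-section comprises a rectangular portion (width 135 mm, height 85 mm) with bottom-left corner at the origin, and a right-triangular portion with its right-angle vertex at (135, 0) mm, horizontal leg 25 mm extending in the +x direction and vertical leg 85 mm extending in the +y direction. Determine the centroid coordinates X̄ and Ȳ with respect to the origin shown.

Part | A | x̄ᵢ | ȳᵢ | A·x̄ᵢ | A·ȳᵢ
rectangular portion | 11475.00 | 67.50 | 42.50 | 774562.50 | 487687.50
triangular portion | 1062.50 | 143.33 | 28.33 | 152291.67 | 30104.17
Σ | 12537.50 |  |  | 926854.17 | 517791.67
X̄ = 926854.17 / 12537.50 = 73.93 mm
Ȳ = 517791.67 / 12537.50 = 41.30 mm

X̄ = 73.93 mm, Ȳ = 41.30 mm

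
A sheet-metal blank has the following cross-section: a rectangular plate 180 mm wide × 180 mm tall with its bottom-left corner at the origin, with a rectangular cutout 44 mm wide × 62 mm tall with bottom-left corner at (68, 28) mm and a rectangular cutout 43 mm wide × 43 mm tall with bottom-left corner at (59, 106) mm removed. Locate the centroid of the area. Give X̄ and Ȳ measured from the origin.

X̄ = 90.63 mm, Ȳ = 90.55 mm

plate: A = 180 × 180 = 32400.00, centroid at (90.00, 90.00).
hole 1: A = −(44 × 62) = -2728.00, centroid at (90.00, 59.00).
hole 2: A = −(43 × 43) = -1849.00, centroid at (80.50, 127.50).
ΣA = 27823.00 mm², ΣAX̄ = 2521635.50 mm³, ΣAȲ = 2519300.50 mm³.
X̄ = 2521635.50/27823.00 = 90.63 mm; Ȳ = 2519300.50/27823.00 = 90.55 mm.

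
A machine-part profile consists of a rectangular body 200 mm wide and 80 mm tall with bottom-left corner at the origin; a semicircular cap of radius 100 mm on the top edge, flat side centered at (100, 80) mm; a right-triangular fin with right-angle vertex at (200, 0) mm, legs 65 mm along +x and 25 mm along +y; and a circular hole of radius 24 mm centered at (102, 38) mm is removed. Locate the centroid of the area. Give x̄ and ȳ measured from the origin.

rectangular body: A = 200 × 80 = 16000.00, centroid at (100.00, 40.00).
semicircular top: A = ½π·100² = 15707.96, centroid at (100.00, 122.44).
triangular fin: A = ½·65·25 = 812.50, centroid at (221.67, 8.33).
hole: A = −π·24² = -1809.56, centroid at (102.00, 38.00).
ΣA = 30710.91 mm²
ΣAx̄ = (16000.00)(100.00) + (15707.96)(100.00) + (812.50)(221.67) + (-1809.56)(102.00) = 3166325.64 mm³
ΣAȳ = (16000.00)(40.00) + (15707.96)(122.44) + (812.50)(8.33) + (-1809.56)(38.00) = 2501311.38 mm³
x̄ = 3166325.64 / 30710.91 = 103.10 mm
ȳ = 2501311.38 / 30710.91 = 81.45 mm

x̄ = 103.10 mm, ȳ = 81.45 mm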